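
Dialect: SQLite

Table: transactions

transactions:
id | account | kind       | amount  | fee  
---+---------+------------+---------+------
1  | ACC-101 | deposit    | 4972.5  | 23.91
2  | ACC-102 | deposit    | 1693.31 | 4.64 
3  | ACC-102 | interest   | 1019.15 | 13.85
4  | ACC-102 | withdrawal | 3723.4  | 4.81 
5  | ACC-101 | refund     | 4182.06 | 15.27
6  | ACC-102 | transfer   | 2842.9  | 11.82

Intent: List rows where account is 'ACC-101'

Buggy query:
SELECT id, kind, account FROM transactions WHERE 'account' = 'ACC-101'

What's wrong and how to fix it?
Bug: Single quotes denote string literals in SQL; the column name is being compared as a constant string

Fix: Reference the column as account without single quotes

Corrected query:
SELECT id, kind, account FROM transactions WHERE account = 'ACC-101'

Result:
id | kind    | account
---+---------+--------
1  | deposit | ACC-101
5  | refund  | ACC-101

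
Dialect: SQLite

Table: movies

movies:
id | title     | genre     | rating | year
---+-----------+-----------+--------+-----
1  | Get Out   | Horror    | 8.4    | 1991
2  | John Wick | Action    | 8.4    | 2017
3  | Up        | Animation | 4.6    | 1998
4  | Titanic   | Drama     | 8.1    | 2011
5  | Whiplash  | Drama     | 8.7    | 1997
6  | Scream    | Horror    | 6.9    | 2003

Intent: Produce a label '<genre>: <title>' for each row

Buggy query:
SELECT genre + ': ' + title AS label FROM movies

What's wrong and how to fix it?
Bug: SQLite uses || for string concatenation; + coerces text to numbers (yielding 0)

Fix: Use the || operator for string concatenation

Corrected query:
SELECT genre || ': ' || title AS label FROM movies

Result:
label            
-----------------
Horror: Get Out  
Action: John Wick
Animation: Up    
Drama: Titanic   
Drama: Whiplash  
Horror: Scream   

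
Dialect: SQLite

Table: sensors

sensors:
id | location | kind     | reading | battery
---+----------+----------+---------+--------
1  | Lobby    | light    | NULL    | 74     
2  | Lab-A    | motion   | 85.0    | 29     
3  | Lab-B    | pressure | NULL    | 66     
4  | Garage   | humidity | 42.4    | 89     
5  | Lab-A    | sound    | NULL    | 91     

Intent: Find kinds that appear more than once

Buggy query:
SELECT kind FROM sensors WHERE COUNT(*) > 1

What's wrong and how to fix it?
Bug: WHERE can't reference COUNT(*); aggregates are computed after WHERE

Fix: GROUP BY kind, then filter groups with HAVING COUNT(*) > 1

Corrected query:
SELECT kind FROM sensors GROUP BY kind HAVING COUNT(*) > 1

Result:
(no rows)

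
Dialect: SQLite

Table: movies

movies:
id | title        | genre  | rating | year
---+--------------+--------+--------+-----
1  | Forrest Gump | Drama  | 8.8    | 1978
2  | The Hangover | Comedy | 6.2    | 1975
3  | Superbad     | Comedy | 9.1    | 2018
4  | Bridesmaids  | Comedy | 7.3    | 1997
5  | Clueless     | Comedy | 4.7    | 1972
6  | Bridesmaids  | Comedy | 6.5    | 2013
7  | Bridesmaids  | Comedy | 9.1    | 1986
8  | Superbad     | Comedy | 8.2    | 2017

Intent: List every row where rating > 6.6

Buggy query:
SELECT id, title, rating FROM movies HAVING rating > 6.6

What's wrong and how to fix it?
Bug: This is a non-aggregate query (no GROUP BY, no aggregates), so in SQLite the HAVING clause is invalid here; a row-level condition belongs in WHERE

Fix: Replace HAVING with WHERE since the condition applies to individual rows

Corrected query:
SELECT id, title, rating FROM movies WHERE rating > 6.6

Result:
id | title        | rating
---+--------------+-------
1  | Forrest Gump | 8.8   
3  | Superbad     | 9.1   
4  | Bridesmaids  | 7.3   
7  | Bridesmaids  | 9.1   
8  | Superbad     | 8.2   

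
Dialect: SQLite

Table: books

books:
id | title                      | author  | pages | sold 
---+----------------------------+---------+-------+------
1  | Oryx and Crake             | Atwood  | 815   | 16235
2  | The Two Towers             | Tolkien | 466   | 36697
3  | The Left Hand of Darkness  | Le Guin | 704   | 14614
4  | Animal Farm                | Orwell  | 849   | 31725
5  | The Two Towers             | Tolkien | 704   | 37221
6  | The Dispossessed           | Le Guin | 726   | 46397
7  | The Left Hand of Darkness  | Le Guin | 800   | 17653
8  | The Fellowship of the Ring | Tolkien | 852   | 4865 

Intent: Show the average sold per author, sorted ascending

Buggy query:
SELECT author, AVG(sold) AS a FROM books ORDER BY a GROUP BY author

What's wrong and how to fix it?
Bug: GROUP BY must precede ORDER BY

Fix: Move ORDER BY to the end, after GROUP BY

Corrected query:
SELECT author, AVG(sold) AS a FROM books GROUP BY author ORDER BY a

Result:
author  | a           
--------+-------------
Atwood  | 16235       
Le Guin | 26221.333333
Tolkien | 26261       
Orwell  | 31725       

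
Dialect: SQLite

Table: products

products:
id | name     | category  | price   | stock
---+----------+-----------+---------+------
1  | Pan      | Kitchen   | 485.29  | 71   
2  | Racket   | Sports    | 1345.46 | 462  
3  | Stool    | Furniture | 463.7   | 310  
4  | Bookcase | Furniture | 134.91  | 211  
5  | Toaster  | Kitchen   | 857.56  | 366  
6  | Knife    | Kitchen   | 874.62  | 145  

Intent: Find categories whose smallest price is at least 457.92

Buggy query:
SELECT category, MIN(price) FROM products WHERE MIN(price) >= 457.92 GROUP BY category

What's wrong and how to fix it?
Bug: MIN() in WHERE is a misuse of aggregate

Fix: Replace WHERE with HAVING after the GROUP BY

Corrected query:
SELECT category, MIN(price) FROM products GROUP BY category HAVING MIN(price) >= 457.92

Result:
category | MIN(price)
---------+-----------
Kitchen  | 485.29    
Sports   | 1345.46   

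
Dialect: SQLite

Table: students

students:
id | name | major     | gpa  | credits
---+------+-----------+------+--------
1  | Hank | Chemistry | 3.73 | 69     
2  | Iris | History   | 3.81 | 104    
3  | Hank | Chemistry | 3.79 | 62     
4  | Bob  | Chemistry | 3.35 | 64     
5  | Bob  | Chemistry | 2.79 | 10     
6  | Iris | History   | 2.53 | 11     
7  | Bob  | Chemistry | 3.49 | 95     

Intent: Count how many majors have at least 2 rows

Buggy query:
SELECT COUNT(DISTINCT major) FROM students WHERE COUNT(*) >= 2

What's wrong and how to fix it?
Bug: WHERE filters individual rows, not groups, so a group-level COUNT is invalid there

Fix: Use a subquery that GROUPs and filters with HAVING, then count its rows

Corrected query:
SELECT COUNT(*) FROM (SELECT major FROM students GROUP BY major HAVING COUNT(*) >= 2)

Result:
COUNT(*)
--------
2       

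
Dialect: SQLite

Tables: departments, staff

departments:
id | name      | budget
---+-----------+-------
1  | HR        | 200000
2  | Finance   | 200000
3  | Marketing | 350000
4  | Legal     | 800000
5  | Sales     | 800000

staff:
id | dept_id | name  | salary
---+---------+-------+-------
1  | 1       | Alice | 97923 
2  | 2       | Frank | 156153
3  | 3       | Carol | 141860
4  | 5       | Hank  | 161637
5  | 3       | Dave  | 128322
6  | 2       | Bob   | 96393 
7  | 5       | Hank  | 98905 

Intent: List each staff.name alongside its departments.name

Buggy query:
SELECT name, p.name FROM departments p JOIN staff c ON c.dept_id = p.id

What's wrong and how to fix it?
Bug: 'name' exists in both joined tables, so the database can't tell which one is meant

Fix: Qualify the column with its table alias (c.name)

Corrected query:
SELECT c.name, p.name FROM departments p JOIN staff c ON c.dept_id = p.id

Result:
name  | name     
------+----------
Alice | HR       
Frank | Finance  
Carol | Marketing
Hank  | Sales    
Dave  | Marketing
Bob   | Finance  
Hank  | Sales    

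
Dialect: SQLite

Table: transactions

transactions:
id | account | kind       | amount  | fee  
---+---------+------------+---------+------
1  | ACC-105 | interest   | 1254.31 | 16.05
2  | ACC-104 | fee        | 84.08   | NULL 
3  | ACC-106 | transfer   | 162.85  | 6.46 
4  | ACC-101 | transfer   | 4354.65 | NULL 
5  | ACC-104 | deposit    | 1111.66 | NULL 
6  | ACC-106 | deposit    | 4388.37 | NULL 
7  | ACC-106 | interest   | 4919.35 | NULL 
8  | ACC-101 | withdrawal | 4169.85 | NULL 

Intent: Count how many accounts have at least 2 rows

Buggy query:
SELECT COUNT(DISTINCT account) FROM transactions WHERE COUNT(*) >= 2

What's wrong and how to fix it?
Bug: COUNT(*) cannot appear in WHERE; the per-group count doesn't exist yet

Fix: Use a subquery that GROUPs and filters with HAVING, then count its rows

Corrected query:
SELECT COUNT(*) FROM (SELECT account FROM transactions GROUP BY account HAVING COUNT(*) >= 2)

Result:
COUNT(*)
--------
3       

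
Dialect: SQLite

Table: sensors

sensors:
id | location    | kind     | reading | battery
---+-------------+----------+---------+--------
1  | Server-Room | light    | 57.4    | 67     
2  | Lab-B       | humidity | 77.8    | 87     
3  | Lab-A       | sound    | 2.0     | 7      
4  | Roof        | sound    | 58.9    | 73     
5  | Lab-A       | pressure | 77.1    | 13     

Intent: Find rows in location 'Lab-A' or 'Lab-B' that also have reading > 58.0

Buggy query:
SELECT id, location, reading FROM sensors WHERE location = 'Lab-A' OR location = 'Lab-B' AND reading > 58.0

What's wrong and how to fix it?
Bug: Without parentheses, AND is evaluated before OR, so the reading filter only applies to the 'Lab-B' branch

Fix: Add parentheses around the OR so the AND applies to both alternatives

Corrected query:
SELECT id, location, reading FROM sensors WHERE (location = 'Lab-A' OR location = 'Lab-B') AND reading > 58.0

Result:
id | location | reading
---+----------+--------
2  | Lab-B    | 77.8   
5  | Lab-A    | 77.1   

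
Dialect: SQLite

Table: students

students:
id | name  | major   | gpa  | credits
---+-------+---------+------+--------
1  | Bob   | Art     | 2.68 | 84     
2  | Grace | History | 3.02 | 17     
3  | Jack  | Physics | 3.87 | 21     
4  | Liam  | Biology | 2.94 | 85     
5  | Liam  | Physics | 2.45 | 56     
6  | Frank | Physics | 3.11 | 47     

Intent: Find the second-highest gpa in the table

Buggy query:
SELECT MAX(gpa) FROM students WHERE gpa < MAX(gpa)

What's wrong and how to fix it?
Bug: MAX(gpa) on the right of the comparison is an aggregate-in-WHERE error

Fix: Compute the overall MAX in a subquery, then take MAX of rows below it

Corrected query:
SELECT MAX(gpa) FROM students WHERE gpa < (SELECT MAX(gpa) FROM students)

Result:
MAX(gpa)
--------
3.11    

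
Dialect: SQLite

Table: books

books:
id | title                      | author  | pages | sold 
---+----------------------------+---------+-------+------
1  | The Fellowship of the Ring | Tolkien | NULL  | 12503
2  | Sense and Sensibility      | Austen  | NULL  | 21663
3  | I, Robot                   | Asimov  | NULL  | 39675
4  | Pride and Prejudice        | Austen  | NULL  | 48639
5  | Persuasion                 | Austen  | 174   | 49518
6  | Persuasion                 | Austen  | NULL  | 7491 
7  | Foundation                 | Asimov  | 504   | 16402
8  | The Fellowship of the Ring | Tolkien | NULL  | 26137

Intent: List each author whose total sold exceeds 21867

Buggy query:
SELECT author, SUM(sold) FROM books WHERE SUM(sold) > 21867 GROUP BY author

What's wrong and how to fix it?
Bug: SUM(sold) is an aggregate, but WHERE filters rows before aggregation

Fix: Use HAVING (which filters groups after aggregation) instead of WHERE

Corrected query:
SELECT author, SUM(sold) FROM books GROUP BY author HAVING SUM(sold) > 21867

Result:
author  | SUM(sold)
--------+----------
Asimov  | 56077    
Austen  | 127311   
Tolkien | 38640    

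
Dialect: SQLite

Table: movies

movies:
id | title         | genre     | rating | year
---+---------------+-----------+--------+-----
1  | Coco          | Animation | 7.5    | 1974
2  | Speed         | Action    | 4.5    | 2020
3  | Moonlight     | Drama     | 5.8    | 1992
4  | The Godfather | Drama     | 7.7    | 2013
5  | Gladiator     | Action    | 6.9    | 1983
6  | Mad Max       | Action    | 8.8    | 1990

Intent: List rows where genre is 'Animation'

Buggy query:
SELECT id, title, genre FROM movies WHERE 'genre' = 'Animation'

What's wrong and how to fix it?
Bug: Single quotes denote string literals in SQL; the column name is being compared as a constant string

Fix: Remove the quotes around the column name (or use double quotes for an identifier)

Corrected query:
SELECT id, title, genre FROM movies WHERE genre = 'Animation'

Result:
id | title | genre    
---+-------+----------
1  | Coco  | Animation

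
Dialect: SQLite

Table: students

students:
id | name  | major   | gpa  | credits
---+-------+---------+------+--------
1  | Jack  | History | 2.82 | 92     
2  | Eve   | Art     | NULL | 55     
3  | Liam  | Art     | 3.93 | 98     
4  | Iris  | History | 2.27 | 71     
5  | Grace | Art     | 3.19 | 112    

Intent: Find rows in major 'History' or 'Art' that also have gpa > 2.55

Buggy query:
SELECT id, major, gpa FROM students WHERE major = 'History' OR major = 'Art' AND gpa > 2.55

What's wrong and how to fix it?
Bug: AND binds tighter than OR, so this parses as major = 'History' OR (major = 'Art' AND gpa > 2.55)

Fix: Add parentheses around the OR so the AND applies to both alternatives

Corrected query:
SELECT id, major, gpa FROM students WHERE (major = 'History' OR major = 'Art') AND gpa > 2.55

Result:
id | major   | gpa 
---+---------+-----
1  | History | 2.82
3  | Art     | 3.93
5  | Art     | 3.19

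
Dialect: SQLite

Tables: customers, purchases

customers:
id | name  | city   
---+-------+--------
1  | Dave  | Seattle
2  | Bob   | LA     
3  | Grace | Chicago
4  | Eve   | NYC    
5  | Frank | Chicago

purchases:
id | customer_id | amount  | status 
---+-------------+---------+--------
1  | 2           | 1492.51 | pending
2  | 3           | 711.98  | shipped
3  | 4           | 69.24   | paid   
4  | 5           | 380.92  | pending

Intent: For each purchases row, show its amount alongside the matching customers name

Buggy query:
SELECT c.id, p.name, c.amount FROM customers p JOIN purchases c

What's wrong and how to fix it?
Bug: Missing join condition: each purchases row is matched to all customers rows instead of just its own

Fix: Add ON c.customer_id = p.id to the JOIN

Corrected query:
SELECT c.id, p.name, c.amount FROM customers p JOIN purchases c ON c.customer_id = p.id

Result:
id | name  | amount 
---+-------+--------
1  | Bob   | 1492.51
2  | Grace | 711.98 
3  | Eve   | 69.24  
4  | Frank | 380.92 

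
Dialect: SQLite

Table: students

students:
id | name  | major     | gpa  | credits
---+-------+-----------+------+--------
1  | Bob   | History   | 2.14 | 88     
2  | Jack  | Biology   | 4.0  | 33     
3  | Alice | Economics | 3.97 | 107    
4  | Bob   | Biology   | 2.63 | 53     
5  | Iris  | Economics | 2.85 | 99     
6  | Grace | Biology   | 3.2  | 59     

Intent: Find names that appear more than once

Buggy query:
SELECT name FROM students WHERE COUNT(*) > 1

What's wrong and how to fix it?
Bug: COUNT(*) is an aggregate and cannot be used in WHERE

Fix: GROUP BY name, then filter groups with HAVING COUNT(*) > 1

Corrected query:
SELECT name FROM students GROUP BY name HAVING COUNT(*) > 1

Result:
name
----
Bob 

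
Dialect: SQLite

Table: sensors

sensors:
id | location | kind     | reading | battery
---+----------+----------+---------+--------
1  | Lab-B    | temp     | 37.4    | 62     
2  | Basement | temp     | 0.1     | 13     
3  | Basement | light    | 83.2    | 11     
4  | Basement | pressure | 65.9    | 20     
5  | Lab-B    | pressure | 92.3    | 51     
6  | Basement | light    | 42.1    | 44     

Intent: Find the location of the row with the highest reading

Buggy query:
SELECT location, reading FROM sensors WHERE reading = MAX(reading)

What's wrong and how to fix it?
Bug: MAX(reading) is an aggregate and cannot be used directly in WHERE

Fix: Wrap MAX in a scalar subquery so WHERE compares against a single value

Corrected query:
SELECT location, reading FROM sensors WHERE reading = (SELECT MAX(reading) FROM sensors)

Result:
location | reading
---------+--------
Lab-B    | 92.3   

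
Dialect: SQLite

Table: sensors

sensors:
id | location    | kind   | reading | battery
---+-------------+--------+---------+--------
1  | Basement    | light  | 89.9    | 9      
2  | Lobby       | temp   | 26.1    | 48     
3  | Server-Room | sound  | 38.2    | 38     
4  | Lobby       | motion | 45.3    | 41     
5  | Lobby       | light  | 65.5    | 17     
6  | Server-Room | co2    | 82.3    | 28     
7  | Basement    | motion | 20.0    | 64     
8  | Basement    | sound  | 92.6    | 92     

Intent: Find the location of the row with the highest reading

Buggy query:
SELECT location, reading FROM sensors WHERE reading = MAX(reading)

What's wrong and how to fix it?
Bug: WHERE is evaluated per row; an aggregate over the whole table isn't defined there

Fix: Wrap MAX in a scalar subquery so WHERE compares against a single value

Corrected query:
SELECT location, reading FROM sensors WHERE reading = (SELECT MAX(reading) FROM sensors)

Result:
location | reading
---------+--------
Basement | 92.6   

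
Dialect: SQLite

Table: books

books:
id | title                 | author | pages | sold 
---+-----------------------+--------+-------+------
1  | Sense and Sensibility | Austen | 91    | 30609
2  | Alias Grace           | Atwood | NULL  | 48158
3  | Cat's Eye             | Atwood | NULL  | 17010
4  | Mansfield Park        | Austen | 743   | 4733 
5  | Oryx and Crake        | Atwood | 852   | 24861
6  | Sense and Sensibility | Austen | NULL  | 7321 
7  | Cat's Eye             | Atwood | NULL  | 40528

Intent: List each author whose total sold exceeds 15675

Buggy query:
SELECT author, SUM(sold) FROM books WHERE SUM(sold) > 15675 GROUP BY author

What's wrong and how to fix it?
Bug: Aggregate functions cannot appear in a WHERE clause

Fix: Move the aggregate condition to a HAVING clause

Corrected query:
SELECT author, SUM(sold) FROM books GROUP BY author HAVING SUM(sold) > 15675

Result:
author | SUM(sold)
-------+----------
Atwood | 130557   
Austen | 42663    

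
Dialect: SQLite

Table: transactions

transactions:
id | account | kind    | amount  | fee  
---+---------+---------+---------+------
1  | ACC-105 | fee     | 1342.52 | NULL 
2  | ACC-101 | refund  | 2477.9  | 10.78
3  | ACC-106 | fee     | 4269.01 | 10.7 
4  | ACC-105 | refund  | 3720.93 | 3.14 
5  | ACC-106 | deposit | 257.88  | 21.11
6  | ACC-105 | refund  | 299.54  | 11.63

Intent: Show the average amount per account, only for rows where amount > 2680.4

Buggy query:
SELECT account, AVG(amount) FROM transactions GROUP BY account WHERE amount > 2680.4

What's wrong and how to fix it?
Bug: WHERE cannot follow GROUP BY

Fix: Place WHERE between FROM and GROUP BY

Corrected query:
SELECT account, AVG(amount) FROM transactions WHERE amount > 2680.4 GROUP BY account

Result:
account | AVG(amount)
--------+------------
ACC-105 | 3720.93    
ACC-106 | 4269.01    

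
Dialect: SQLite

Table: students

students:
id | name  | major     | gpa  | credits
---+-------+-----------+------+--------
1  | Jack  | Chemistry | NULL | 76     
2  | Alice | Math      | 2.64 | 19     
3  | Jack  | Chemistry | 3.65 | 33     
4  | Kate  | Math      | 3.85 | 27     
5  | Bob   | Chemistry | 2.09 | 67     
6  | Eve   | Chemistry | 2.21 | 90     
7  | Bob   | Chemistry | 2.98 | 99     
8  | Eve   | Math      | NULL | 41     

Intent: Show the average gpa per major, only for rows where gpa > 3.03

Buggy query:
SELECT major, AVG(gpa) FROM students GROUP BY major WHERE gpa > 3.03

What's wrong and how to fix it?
Bug: Row-level WHERE must come before GROUP BY in the clause order

Fix: Move the WHERE clause before GROUP BY

Corrected query:
SELECT major, AVG(gpa) FROM students WHERE gpa > 3.03 GROUP BY major

Result:
major     | AVG(gpa)
----------+---------
Chemistry | 3.65    
Math      | 3.85    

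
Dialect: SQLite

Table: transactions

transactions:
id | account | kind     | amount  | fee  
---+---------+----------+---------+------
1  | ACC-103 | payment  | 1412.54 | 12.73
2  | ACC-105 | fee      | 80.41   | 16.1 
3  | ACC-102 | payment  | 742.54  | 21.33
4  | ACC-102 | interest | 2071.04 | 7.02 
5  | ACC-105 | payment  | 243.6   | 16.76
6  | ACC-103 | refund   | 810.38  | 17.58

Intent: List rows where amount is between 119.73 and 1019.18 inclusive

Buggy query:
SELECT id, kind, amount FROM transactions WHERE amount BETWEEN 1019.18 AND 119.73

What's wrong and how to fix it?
Bug: BETWEEN expects the lower bound first; with 1019.18 AND 119.73 the range is empty

Fix: Swap the bounds so the smaller value comes first

Corrected query:
SELECT id, kind, amount FROM transactions WHERE amount BETWEEN 119.73 AND 1019.18

Result:
id | kind    | amount
---+---------+-------
3  | payment | 742.54
5  | payment | 243.6 
6  | refund  | 810.38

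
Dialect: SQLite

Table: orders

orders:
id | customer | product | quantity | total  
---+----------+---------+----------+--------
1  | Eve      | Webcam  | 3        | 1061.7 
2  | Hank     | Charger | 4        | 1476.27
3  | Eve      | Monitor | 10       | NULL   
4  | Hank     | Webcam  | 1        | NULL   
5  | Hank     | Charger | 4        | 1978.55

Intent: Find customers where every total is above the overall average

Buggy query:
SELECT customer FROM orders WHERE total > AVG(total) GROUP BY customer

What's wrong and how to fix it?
Bug: WHERE evaluates per row before aggregation, so AVG() is unavailable

Fix: Compute the overall average in a scalar subquery and compare each group's MIN against it in HAVING

Corrected query:
SELECT customer FROM orders GROUP BY customer HAVING MIN(total) > (SELECT AVG(total) FROM orders)

Result:
(no rows)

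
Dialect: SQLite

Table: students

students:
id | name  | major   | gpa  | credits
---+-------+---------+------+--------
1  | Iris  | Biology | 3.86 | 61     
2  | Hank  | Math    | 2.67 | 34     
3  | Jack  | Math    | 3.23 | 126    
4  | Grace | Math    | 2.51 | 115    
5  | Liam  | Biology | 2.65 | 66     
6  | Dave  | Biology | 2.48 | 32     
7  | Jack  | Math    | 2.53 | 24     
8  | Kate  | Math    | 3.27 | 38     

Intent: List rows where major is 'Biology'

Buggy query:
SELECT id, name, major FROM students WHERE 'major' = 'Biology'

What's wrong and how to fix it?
Bug: 'major' in single quotes is a string literal, not the column; the comparison is literal-vs-literal and never true

Fix: Reference the column as major without single quotes

Corrected query:
SELECT id, name, major FROM students WHERE major = 'Biology'

Result:
id | name | major  
---+------+--------
1  | Iris | Biology
5  | Liam | Biology
6  | Dave | Biology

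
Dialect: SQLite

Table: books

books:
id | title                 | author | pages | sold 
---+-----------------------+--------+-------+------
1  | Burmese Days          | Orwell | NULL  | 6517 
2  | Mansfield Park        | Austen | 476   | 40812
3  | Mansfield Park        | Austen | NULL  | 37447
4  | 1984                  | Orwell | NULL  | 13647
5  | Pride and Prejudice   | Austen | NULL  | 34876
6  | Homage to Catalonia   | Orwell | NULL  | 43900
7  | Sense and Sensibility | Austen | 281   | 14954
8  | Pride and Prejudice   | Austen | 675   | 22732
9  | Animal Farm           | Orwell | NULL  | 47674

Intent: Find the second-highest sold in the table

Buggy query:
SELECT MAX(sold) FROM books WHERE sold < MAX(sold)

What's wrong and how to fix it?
Bug: MAX(sold) on the right of the comparison is an aggregate-in-WHERE error

Fix: Put the inner MAX in a scalar subquery

Corrected query:
SELECT MAX(sold) FROM books WHERE sold < (SELECT MAX(sold) FROM books)

Result:
MAX(sold)
---------
43900    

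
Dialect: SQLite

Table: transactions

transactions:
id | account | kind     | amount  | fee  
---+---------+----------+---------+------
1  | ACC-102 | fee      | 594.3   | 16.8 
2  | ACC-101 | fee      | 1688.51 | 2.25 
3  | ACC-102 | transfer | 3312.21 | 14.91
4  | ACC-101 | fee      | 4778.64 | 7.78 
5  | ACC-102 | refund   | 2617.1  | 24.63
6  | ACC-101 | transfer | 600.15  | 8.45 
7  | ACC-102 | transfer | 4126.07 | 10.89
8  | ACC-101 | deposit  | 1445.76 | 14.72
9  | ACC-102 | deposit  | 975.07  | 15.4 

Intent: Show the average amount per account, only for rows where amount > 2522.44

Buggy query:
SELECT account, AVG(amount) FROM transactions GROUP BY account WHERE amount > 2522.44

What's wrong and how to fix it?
Bug: Row-level WHERE must come before GROUP BY in the clause order

Fix: Move the WHERE clause before GROUP BY

Corrected query:
SELECT account, AVG(amount) FROM transactions WHERE amount > 2522.44 GROUP BY account

Result:
account | AVG(amount)
--------+------------
ACC-101 | 4778.64    
ACC-102 | 3351.793333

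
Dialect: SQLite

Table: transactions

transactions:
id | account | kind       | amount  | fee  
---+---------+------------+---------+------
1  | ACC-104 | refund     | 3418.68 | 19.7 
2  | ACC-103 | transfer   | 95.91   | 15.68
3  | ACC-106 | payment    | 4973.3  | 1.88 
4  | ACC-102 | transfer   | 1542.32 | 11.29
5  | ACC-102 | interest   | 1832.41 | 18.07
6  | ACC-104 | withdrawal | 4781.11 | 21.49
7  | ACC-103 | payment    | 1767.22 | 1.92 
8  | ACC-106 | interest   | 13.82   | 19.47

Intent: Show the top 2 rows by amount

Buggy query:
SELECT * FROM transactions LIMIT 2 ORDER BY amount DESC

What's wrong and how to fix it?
Bug: ORDER BY cannot follow LIMIT; LIMIT is the final clause

Fix: Sort with ORDER BY, then apply LIMIT

Corrected query:
SELECT * FROM transactions ORDER BY amount DESC LIMIT 2

Result:
id | account | kind       | amount  | fee  
---+---------+------------+---------+------
3  | ACC-106 | payment    | 4973.3  | 1.88 
6  | ACC-104 | withdrawal | 4781.11 | 21.49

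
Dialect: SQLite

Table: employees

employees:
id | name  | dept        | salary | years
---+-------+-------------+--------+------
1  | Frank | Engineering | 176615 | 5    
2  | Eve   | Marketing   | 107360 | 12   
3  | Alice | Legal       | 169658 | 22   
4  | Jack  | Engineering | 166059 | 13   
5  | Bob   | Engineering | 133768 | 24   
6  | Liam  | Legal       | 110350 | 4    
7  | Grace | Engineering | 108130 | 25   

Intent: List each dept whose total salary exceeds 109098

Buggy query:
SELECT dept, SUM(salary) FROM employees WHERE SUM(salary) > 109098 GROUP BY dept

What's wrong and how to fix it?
Bug: SUM(salary) is an aggregate, but WHERE filters rows before aggregation

Fix: Use HAVING (which filters groups after aggregation) instead of WHERE

Corrected query:
SELECT dept, SUM(salary) FROM employees GROUP BY dept HAVING SUM(salary) > 109098

Result:
dept        | SUM(salary)
------------+------------
Engineering | 584572     
Legal       | 280008     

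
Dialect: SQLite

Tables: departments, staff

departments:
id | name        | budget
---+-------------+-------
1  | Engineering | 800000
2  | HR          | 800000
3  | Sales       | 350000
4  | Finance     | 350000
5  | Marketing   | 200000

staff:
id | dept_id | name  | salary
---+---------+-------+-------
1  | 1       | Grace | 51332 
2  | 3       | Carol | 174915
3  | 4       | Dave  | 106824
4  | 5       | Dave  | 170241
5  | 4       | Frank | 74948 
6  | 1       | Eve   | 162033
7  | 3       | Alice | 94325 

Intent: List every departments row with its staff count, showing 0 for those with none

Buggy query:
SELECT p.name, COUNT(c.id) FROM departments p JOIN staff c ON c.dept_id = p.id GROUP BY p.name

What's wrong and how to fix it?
Bug: An inner join excludes parents with zero children

Fix: Switch to LEFT JOIN to retain unmatched parent rows

Corrected query:
SELECT p.name, COUNT(c.id) FROM departments p LEFT JOIN staff c ON c.dept_id = p.id GROUP BY p.name

Result:
name        | COUNT(c.id)
------------+------------
Engineering | 2          
Finance     | 2          
HR          | 0          
Marketing   | 1          
Sales       | 2          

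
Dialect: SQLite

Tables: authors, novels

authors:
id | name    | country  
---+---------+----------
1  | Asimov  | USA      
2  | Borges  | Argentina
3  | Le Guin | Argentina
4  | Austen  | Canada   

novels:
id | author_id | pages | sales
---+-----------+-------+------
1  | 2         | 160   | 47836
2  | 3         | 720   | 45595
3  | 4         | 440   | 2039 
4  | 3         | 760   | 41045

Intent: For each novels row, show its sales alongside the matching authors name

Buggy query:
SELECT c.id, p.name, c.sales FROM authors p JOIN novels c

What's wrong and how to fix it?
Bug: Missing join condition: each novels row is matched to all authors rows instead of just its own

Fix: Specify the join condition linking the foreign key to the parent id

Corrected query:
SELECT c.id, p.name, c.sales FROM authors p JOIN novels c ON c.author_id = p.id

Result:
id | name    | sales
---+---------+------
1  | Borges  | 47836
2  | Le Guin | 45595
3  | Austen  | 2039 
4  | Le Guin | 41045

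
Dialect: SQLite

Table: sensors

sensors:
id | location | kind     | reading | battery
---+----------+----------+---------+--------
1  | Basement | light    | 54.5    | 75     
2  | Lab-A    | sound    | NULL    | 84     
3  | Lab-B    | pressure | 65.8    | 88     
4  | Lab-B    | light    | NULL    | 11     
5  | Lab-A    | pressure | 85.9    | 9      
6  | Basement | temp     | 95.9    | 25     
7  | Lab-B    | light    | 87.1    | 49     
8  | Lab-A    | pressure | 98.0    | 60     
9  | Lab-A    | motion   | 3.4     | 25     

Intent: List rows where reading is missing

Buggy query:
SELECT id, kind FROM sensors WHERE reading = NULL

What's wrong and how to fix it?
Bug: '= NULL' is always unknown in SQL three-valued logic, so no rows match

Fix: Replace '= NULL' with 'IS NULL'

Corrected query:
SELECT id, kind FROM sensors WHERE reading IS NULL

Result:
id | kind 
---+------
2  | sound
4  | light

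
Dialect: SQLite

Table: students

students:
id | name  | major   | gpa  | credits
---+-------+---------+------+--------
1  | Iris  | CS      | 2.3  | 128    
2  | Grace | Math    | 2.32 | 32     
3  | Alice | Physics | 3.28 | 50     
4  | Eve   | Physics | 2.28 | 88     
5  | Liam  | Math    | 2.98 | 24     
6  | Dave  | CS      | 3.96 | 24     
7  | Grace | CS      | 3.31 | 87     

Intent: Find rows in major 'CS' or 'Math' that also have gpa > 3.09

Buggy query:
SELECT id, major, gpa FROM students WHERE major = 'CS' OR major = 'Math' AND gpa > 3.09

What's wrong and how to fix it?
Bug: Without parentheses, AND is evaluated before OR, so the gpa filter only applies to the 'Math' branch

Fix: Add parentheses around the OR so the AND applies to both alternatives

Corrected query:
SELECT id, major, gpa FROM students WHERE (major = 'CS' OR major = 'Math') AND gpa > 3.09

Result:
id | major | gpa 
---+-------+-----
6  | CS    | 3.96
7  | CS    | 3.31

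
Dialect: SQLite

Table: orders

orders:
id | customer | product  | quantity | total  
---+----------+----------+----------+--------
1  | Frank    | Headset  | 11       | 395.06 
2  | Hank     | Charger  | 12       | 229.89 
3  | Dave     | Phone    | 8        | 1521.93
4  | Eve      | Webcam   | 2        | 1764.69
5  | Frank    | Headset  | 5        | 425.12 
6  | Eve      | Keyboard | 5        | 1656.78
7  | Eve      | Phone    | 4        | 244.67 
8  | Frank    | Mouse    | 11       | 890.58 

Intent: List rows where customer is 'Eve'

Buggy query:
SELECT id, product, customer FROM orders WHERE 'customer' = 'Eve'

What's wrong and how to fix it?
Bug: 'customer' in single quotes is a string literal, not the column; the comparison is literal-vs-literal and never true

Fix: Remove the quotes around the column name (or use double quotes for an identifier)

Corrected query:
SELECT id, product, customer FROM orders WHERE customer = 'Eve'

Result:
id | product  | customer
---+----------+---------
4  | Webcam   | Eve     
6  | Keyboard | Eve     
7  | Phone    | Eve     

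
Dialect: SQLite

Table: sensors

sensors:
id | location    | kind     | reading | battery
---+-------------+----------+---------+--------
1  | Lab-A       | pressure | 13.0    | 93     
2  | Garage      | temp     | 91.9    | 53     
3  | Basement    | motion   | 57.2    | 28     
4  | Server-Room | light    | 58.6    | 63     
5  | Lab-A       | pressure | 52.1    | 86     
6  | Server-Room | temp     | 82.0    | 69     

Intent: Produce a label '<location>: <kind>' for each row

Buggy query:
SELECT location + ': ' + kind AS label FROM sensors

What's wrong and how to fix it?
Bug: SQLite uses || for string concatenation; + coerces text to numbers (yielding 0)

Fix: Use the || operator for string concatenation

Corrected query:
SELECT location || ': ' || kind AS label FROM sensors

Result:
label             
------------------
Lab-A: pressure   
Garage: temp      
Basement: motion  
Server-Room: light
Lab-A: pressure   
Server-Room: temp 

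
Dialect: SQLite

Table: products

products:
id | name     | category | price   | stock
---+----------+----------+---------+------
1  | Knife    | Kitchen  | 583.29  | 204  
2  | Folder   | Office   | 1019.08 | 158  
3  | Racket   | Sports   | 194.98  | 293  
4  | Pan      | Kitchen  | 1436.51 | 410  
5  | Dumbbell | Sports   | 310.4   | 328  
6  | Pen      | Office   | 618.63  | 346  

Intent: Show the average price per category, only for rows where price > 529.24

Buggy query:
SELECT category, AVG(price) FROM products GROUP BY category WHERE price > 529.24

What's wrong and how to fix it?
Bug: Row-level WHERE must come before GROUP BY in the clause order

Fix: Move the WHERE clause before GROUP BY

Corrected query:
SELECT category, AVG(price) FROM products WHERE price > 529.24 GROUP BY category

Result:
category | AVG(price)
---------+-----------
Kitchen  | 1009.9    
Office   | 818.855   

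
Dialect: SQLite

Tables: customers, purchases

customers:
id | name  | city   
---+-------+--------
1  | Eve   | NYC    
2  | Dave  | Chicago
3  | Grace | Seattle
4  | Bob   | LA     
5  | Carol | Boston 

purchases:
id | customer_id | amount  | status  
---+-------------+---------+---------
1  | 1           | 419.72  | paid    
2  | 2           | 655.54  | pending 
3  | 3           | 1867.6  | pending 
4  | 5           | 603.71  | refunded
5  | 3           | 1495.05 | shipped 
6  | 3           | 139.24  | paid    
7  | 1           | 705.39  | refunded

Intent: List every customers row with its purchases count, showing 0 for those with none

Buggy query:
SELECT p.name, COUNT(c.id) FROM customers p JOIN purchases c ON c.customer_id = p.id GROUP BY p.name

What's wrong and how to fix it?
Bug: An inner join excludes parents with zero children

Fix: Use LEFT JOIN so parents without children still appear (COUNT(c.id) gives 0)

Corrected query:
SELECT p.name, COUNT(c.id) FROM customers p LEFT JOIN purchases c ON c.customer_id = p.id GROUP BY p.name

Result:
name  | COUNT(c.id)
------+------------
Bob   | 0          
Carol | 1          
Dave  | 1          
Eve   | 2          
Grace | 3          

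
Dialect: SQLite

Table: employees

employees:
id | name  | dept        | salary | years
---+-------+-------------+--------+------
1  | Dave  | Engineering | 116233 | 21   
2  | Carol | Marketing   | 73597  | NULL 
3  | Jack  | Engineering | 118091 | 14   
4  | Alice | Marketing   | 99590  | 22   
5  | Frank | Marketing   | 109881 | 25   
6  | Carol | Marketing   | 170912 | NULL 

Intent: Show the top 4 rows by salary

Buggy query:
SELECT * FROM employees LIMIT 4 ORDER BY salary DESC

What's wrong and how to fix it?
Bug: ORDER BY cannot follow LIMIT; LIMIT is the final clause

Fix: Swap the clauses: ORDER BY first, then LIMIT

Corrected query:
SELECT * FROM employees ORDER BY salary DESC LIMIT 4

Result:
id | name  | dept        | salary | years
---+-------+-------------+--------+------
6  | Carol | Marketing   | 170912 | NULL 
3  | Jack  | Engineering | 118091 | 14   
1  | Dave  | Engineering | 116233 | 21   
5  | Frank | Marketing   | 109881 | 25   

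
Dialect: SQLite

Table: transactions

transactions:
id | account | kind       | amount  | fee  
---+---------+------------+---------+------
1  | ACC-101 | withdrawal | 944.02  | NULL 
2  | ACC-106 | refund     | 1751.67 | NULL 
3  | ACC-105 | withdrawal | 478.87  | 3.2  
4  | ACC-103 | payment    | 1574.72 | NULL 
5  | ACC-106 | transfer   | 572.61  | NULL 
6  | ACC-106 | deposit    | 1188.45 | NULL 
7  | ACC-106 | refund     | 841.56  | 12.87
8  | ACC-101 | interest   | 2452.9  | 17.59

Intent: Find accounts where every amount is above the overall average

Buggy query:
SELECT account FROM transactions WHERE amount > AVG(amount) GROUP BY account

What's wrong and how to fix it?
Bug: WHERE evaluates per row before aggregation, so AVG() is unavailable

Fix: Use a subquery for AVG and a HAVING MIN(...) filter so the condition holds for every row in the group

Corrected query:
SELECT account FROM transactions GROUP BY account HAVING MIN(amount) > (SELECT AVG(amount) FROM transactions)

Result:
account
-------
ACC-103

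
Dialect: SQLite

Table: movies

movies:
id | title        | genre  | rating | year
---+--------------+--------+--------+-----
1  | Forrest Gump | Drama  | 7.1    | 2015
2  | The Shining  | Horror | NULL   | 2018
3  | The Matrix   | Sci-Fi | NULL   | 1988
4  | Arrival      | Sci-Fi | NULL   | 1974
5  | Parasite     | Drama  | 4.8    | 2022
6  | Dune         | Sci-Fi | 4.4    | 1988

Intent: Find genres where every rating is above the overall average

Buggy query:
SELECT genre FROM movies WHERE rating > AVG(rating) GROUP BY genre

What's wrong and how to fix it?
Bug: WHERE evaluates per row before aggregation, so AVG() is unavailable

Fix: Compute the overall average in a scalar subquery and compare each group's MIN against it in HAVING

Corrected query:
SELECT genre FROM movies GROUP BY genre HAVING MIN(rating) > (SELECT AVG(rating) FROM movies)

Result:
(no rows)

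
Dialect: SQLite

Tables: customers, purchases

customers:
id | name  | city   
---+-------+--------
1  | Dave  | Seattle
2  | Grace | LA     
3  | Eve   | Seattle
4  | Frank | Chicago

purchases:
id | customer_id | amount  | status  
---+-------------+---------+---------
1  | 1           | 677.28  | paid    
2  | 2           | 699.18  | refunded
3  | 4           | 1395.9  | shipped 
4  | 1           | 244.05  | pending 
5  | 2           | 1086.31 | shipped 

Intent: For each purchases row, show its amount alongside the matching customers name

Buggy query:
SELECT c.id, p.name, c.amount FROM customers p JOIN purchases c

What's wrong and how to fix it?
Bug: JOIN with no ON clause produces a cartesian product; every purchases row pairs with every customers row

Fix: Add ON c.customer_id = p.id to the JOIN

Corrected query:
SELECT c.id, p.name, c.amount FROM customers p JOIN purchases c ON c.customer_id = p.id

Result:
id | name  | amount 
---+-------+--------
1  | Dave  | 677.28 
2  | Grace | 699.18 
3  | Frank | 1395.9 
4  | Dave  | 244.05 
5  | Grace | 1086.31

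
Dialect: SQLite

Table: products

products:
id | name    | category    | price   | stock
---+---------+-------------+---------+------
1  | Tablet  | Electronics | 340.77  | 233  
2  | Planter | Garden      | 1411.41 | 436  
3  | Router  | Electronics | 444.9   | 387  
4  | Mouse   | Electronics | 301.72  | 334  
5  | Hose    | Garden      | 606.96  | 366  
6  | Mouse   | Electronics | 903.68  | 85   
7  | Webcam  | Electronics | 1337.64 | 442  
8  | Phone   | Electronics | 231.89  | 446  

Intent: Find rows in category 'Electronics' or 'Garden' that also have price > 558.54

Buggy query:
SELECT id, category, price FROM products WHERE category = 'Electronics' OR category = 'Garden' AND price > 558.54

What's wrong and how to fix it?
Bug: Without parentheses, AND is evaluated before OR, so the price filter only applies to the 'Garden' branch

Fix: Group the OR with parentheses (or use IN), then AND the threshold

Corrected query:
SELECT id, category, price FROM products WHERE (category = 'Electronics' OR category = 'Garden') AND price > 558.54

Result:
id | category    | price  
---+-------------+--------
2  | Garden      | 1411.41
5  | Garden      | 606.96 
6  | Electronics | 903.68 
7  | Electronics | 1337.64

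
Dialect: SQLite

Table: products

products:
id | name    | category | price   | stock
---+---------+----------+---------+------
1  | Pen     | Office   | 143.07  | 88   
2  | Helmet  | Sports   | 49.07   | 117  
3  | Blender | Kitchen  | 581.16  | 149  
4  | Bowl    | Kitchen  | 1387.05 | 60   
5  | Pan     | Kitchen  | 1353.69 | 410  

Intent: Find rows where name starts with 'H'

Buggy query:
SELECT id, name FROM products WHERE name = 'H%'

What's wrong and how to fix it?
Bug: '=' compares the literal string including the % character; pattern matching needs LIKE

Fix: Use LIKE for wildcard pattern matching

Corrected query:
SELECT id, name FROM products WHERE name LIKE 'H%'

Result:
id | name  
---+-------
2  | Helmet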